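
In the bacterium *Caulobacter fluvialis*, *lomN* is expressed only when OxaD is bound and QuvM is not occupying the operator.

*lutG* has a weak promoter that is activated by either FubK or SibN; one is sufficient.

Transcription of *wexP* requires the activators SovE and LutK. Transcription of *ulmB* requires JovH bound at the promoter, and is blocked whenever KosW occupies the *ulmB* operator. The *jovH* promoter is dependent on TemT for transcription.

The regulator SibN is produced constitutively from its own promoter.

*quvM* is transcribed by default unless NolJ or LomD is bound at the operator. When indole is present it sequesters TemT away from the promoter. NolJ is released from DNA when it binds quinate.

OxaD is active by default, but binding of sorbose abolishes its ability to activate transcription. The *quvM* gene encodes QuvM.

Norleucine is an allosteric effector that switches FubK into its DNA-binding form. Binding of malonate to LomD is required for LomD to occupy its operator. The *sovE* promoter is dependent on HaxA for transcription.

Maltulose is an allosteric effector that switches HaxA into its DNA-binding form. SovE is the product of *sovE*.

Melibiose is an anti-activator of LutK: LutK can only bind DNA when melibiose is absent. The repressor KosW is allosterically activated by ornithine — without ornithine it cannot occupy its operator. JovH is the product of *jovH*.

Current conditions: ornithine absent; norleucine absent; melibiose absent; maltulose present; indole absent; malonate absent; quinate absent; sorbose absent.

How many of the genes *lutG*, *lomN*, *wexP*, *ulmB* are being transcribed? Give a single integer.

Norleucine is absent, so FubK is inactive.
SibN is produced constitutively and is active.
Activator SibN is present, so *lutG* is transcribed.
→ *lutG* is ON.
Sorbose is absent, so OxaD is active.
Quinate is absent, so NolJ is active.
Malonate is absent, so LomD is inactive.
With repressor NolJ bound, *quvM* is not transcribed.
So QuvM is not produced.
No repressor is bound and OxaD is active, so *lomN* is transcribed.
→ *lomN* is ON.
Maltulose is present, so HaxA is active.
No repressor is bound and HaxA is active, so *sovE* is transcribed.
So SovE is produced and active.
Melibiose is absent, so LutK is active.
No repressor is bound and SovE and LutK are active, so *wexP* is transcribed.
→ *wexP* is ON.
Ornithine is absent, so KosW is inactive.
Indole is absent, so TemT is active.
No repressor is bound and TemT is active, so *jovH* is transcribed.
So JovH is produced and active.
No repressor is bound and JovH is active, so *ulmB* is transcribed.
→ *ulmB* is ON.
4 of the 4 genes are transcribed.

4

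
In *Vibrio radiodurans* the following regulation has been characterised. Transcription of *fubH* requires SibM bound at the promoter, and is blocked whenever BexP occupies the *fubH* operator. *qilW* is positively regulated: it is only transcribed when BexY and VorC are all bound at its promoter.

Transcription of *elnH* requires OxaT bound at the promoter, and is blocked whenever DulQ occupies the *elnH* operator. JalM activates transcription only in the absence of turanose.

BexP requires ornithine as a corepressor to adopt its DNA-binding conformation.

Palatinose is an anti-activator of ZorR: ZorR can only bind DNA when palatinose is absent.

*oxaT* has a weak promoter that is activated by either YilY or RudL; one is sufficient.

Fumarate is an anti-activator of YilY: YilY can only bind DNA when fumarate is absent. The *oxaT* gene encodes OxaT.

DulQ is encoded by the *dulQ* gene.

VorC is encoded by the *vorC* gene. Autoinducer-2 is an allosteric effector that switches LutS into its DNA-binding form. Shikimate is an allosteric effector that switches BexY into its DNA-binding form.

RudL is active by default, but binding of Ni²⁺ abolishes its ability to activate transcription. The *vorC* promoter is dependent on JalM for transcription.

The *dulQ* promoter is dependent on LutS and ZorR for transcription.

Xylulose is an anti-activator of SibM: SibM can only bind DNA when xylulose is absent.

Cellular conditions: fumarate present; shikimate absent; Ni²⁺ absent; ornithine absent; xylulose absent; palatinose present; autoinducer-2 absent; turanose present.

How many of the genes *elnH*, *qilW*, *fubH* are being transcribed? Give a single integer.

Fumarate is present, so YilY is inactive.
Ni²⁺ is absent, so RudL is active.
Activator RudL is present, so *oxaT* is transcribed.
So OxaT is produced and active.
Autoinducer-2 is absent, so LutS is inactive.
Palatinose is present, so ZorR is inactive.
Required activator LutS is absent, so *dulQ* is not transcribed.
So DulQ is not produced.
No repressor is bound and OxaT is active, so *elnH* is transcribed.
→ *elnH* is ON.
Shikimate is absent, so BexY is inactive.
Turanose is present, so JalM is inactive.
Required activator JalM is absent, so *vorC* is not transcribed.
So VorC is not produced.
Required activator BexY is absent, so *qilW* is not transcribed.
→ *qilW* is OFF.
Xylulose is absent, so SibM is active.
Ornithine is absent, so BexP is inactive.
No repressor is bound and SibM is active, so *fubH* is transcribed.
→ *fubH* is ON.
2 of the 3 genes are transcribed.

2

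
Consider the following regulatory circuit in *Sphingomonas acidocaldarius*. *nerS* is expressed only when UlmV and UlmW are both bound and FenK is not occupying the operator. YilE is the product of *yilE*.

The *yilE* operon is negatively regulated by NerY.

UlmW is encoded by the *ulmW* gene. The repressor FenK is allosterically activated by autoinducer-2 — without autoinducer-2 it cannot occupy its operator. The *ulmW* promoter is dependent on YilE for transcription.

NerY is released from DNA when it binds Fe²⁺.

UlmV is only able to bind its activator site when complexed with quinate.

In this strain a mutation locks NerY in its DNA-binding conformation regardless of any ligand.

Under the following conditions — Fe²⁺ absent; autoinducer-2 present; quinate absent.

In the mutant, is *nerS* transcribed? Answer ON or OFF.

OFF

Autoinducer-2 is present, so FenK is active.
Quinate is absent, so UlmV is inactive.
NerY is constitutively active in this strain.
With repressor NerY bound, *yilE* is not transcribed.
So YilE is not produced.
Required activator YilE is absent, so *ulmW* is not transcribed.
So UlmW is not produced.
With repressor FenK bound, *nerS* is not transcribed.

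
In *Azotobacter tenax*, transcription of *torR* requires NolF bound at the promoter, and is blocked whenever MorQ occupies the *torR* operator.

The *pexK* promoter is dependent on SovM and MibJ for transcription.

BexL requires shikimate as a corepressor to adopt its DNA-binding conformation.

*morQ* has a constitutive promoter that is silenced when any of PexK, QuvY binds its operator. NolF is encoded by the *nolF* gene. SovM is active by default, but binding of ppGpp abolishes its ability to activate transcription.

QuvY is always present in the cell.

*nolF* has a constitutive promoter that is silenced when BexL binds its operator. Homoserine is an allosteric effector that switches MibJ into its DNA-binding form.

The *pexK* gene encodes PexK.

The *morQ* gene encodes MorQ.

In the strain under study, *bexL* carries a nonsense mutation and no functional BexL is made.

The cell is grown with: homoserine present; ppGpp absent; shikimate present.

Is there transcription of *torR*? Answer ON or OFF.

ON

ppGpp is absent, so SovM is active.
Homoserine is present, so MibJ is active.
No repressor is bound and SovM and MibJ are active, so *pexK* is transcribed.
So PexK is produced and active.
QuvY is produced constitutively and is active.
With repressor PexK bound, *morQ* is not transcribed.
So MorQ is not produced.
BexL is non-functional in this strain, so it has no effect.
With no repressor bound, *nolF* is transcribed.
So NolF is produced and active.
No repressor is bound and NolF is active, so *torR* is transcribed.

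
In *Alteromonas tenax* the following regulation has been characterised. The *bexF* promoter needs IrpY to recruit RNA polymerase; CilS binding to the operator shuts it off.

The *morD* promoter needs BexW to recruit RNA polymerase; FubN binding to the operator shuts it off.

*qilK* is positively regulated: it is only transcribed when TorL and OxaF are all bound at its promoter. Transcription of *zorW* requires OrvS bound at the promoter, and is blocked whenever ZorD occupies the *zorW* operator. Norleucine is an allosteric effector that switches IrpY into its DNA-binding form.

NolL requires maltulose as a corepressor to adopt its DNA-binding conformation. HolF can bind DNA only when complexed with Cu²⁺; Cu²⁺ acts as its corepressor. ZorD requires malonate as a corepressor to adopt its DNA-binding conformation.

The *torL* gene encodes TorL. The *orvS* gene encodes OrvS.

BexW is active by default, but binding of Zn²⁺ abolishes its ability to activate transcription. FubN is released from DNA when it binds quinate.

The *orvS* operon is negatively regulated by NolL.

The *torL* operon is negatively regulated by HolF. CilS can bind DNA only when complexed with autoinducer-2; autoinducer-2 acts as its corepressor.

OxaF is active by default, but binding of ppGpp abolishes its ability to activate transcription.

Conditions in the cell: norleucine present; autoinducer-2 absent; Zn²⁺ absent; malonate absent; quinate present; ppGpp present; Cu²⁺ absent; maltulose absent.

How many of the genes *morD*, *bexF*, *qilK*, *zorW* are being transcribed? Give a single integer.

3

Zn²⁺ is absent, so BexW is active.
Quinate is present, so FubN is inactive.
No repressor is bound and BexW is active, so *morD* is transcribed.
→ *morD* is ON.
Norleucine is present, so IrpY is active.
Autoinducer-2 is absent, so CilS is inactive.
No repressor is bound and IrpY is active, so *bexF* is transcribed.
→ *bexF* is ON.
Cu²⁺ is absent, so HolF is inactive.
With no repressor bound, *torL* is transcribed.
So TorL is produced and active.
ppGpp is present, so OxaF is inactive.
Required activator OxaF is absent, so *qilK* is not transcribed.
→ *qilK* is OFF.
Maltulose is absent, so NolL is inactive.
With no repressor bound, *orvS* is transcribed.
So OrvS is produced and active.
Malonate is absent, so ZorD is inactive.
No repressor is bound and OrvS is active, so *zorW* is transcribed.
→ *zorW* is ON.
3 of the 4 genes are transcribed.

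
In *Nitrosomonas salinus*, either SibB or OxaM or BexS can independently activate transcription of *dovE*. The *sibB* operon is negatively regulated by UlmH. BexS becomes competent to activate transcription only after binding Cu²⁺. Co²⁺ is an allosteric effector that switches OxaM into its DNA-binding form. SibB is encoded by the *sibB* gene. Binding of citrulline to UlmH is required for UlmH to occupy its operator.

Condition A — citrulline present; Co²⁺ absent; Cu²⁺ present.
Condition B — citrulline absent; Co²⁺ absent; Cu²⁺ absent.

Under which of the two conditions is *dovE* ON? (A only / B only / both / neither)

both

Condition A:
Citrulline is present, so UlmH is active.
With repressor UlmH bound, *sibB* is not transcribed.
So SibB is not produced.
Co²⁺ is absent, so OxaM is inactive.
Cu²⁺ is present, so BexS is active.
Activator BexS is present, so *dovE* is transcribed.
→ *dovE* is ON in A.
Condition B:
Citrulline is absent, so UlmH is inactive.
With no repressor bound, *sibB* is transcribed.
So SibB is produced and active.
Co²⁺ is absent, so OxaM is inactive.
Cu²⁺ is absent, so BexS is inactive.
Activator SibB is present, so *dovE* is transcribed.
→ *dovE* is ON in B.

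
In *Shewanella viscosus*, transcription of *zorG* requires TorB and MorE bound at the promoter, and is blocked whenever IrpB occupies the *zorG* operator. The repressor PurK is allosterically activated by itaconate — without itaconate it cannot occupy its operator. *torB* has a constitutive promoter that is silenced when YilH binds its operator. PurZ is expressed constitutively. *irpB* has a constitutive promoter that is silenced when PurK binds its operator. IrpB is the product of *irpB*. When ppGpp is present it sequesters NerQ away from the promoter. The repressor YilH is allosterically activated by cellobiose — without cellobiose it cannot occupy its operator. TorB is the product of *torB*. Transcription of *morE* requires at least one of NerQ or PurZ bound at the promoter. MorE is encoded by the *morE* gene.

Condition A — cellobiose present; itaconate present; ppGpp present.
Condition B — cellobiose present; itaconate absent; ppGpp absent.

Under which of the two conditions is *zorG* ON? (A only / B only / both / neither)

Condition A:
Cellobiose is present, so YilH is active.
With repressor YilH bound, *torB* is not transcribed.
So TorB is not produced.
Itaconate is present, so PurK is active.
With repressor PurK bound, *irpB* is not transcribed.
So IrpB is not produced.
ppGpp is present, so NerQ is inactive.
PurZ is produced constitutively and is active.
Activator PurZ is present, so *morE* is transcribed.
So MorE is produced and active.
Required activator TorB is absent, so *zorG* is not transcribed.
→ *zorG* is OFF in A.
Condition B:
Cellobiose is present, so YilH is active.
With repressor YilH bound, *torB* is not transcribed.
So TorB is not produced.
Itaconate is absent, so PurK is inactive.
With no repressor bound, *irpB* is transcribed.
So IrpB is produced and active.
ppGpp is absent, so NerQ is active.
PurZ is produced constitutively and is active.
Activator NerQ is present, so *morE* is transcribed.
So MorE is produced and active.
With repressor IrpB bound, *zorG* is not transcribed.
→ *zorG* is OFF in B.

neither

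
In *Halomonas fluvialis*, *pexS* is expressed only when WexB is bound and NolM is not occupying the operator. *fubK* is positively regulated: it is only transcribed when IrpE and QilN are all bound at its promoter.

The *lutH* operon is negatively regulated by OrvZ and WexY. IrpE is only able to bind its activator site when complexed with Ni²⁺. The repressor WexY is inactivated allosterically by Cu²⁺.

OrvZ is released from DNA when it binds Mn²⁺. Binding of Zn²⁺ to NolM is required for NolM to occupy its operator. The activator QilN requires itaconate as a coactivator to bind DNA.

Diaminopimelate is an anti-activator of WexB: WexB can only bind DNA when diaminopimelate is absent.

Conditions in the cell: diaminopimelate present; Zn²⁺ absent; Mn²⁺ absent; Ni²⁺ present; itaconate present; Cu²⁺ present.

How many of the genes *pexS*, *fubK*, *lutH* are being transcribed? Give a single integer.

Diaminopimelate is present, so WexB is inactive.
Zn²⁺ is absent, so NolM is inactive.
Required activator WexB is absent, so *pexS* is not transcribed.
→ *pexS* is OFF.
Ni²⁺ is present, so IrpE is active.
Itaconate is present, so QilN is active.
No repressor is bound and IrpE and QilN are active, so *fubK* is transcribed.
→ *fubK* is ON.
Mn²⁺ is absent, so OrvZ is active.
Cu²⁺ is present, so WexY is inactive.
With repressor OrvZ bound, *lutH* is not transcribed.
→ *lutH* is OFF.
1 of the 3 genes is transcribed.

1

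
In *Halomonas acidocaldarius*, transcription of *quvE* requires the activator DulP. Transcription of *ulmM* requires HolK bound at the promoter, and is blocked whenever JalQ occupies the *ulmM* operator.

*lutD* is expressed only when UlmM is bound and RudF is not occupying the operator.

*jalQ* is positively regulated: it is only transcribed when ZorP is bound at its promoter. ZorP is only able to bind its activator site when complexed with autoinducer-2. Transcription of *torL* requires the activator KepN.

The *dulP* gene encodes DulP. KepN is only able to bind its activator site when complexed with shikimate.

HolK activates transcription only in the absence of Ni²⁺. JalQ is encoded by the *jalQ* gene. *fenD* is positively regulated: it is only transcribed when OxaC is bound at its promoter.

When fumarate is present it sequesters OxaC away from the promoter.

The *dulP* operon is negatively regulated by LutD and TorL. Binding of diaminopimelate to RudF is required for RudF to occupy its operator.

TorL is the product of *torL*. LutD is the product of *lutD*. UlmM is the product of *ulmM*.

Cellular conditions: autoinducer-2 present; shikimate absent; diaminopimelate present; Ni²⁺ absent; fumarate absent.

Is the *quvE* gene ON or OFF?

Autoinducer-2 is present, so ZorP is active.
No repressor is bound and ZorP is active, so *jalQ* is transcribed.
So JalQ is produced and active.
Ni²⁺ is absent, so HolK is active.
With repressor JalQ bound, *ulmM* is not transcribed.
So UlmM is not produced.
Diaminopimelate is present, so RudF is active.
With repressor RudF bound, *lutD* is not transcribed.
So LutD is not produced.
Shikimate is absent, so KepN is inactive.
Required activator KepN is absent, so *torL* is not transcribed.
So TorL is not produced.
With no repressor bound, *dulP* is transcribed.
So DulP is produced and active.
No repressor is bound and DulP is active, so *quvE* is transcribed.

ON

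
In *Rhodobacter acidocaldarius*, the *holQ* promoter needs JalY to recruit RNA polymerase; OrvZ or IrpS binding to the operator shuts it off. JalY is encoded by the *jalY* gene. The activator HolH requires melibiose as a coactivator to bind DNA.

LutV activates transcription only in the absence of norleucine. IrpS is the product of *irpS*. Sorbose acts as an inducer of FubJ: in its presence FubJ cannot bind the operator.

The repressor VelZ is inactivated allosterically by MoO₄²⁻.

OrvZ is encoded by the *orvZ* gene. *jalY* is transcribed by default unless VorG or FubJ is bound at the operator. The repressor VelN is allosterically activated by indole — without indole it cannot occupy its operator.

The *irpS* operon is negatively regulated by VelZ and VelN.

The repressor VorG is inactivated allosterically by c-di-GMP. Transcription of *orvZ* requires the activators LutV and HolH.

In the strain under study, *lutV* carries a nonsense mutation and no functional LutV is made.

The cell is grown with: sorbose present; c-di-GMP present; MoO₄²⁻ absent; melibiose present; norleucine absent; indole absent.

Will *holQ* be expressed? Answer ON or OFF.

c-di-GMP is present, so VorG is inactive.
Sorbose is present, so FubJ is inactive.
With no repressor bound, *jalY* is transcribed.
So JalY is produced and active.
LutV is non-functional in this strain, so it has no effect.
Melibiose is present, so HolH is active.
Required activator LutV is absent, so *orvZ* is not transcribed.
So OrvZ is not produced.
MoO₄²⁻ is absent, so VelZ is active.
Indole is absent, so VelN is inactive.
With repressor VelZ bound, *irpS* is not transcribed.
So IrpS is not produced.
No repressor is bound and JalY is active, so *holQ* is transcribed.

ON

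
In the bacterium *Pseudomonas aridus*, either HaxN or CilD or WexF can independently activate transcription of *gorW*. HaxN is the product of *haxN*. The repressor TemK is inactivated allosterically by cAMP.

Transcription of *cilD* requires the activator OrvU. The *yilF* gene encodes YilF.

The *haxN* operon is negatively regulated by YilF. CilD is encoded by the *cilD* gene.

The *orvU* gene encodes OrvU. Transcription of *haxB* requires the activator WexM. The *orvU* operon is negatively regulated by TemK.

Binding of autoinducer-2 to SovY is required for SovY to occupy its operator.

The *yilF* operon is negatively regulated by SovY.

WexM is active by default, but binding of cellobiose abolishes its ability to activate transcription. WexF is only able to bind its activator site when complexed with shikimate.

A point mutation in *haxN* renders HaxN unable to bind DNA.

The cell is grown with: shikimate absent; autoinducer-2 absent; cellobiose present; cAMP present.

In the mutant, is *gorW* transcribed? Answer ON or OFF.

ON

HaxN is non-functional in this strain, so it has no effect.
cAMP is present, so TemK is inactive.
With no repressor bound, *orvU* is transcribed.
So OrvU is produced and active.
No repressor is bound and OrvU is active, so *cilD* is transcribed.
So CilD is produced and active.
Shikimate is absent, so WexF is inactive.
Activator CilD is present, so *gorW* is transcribed.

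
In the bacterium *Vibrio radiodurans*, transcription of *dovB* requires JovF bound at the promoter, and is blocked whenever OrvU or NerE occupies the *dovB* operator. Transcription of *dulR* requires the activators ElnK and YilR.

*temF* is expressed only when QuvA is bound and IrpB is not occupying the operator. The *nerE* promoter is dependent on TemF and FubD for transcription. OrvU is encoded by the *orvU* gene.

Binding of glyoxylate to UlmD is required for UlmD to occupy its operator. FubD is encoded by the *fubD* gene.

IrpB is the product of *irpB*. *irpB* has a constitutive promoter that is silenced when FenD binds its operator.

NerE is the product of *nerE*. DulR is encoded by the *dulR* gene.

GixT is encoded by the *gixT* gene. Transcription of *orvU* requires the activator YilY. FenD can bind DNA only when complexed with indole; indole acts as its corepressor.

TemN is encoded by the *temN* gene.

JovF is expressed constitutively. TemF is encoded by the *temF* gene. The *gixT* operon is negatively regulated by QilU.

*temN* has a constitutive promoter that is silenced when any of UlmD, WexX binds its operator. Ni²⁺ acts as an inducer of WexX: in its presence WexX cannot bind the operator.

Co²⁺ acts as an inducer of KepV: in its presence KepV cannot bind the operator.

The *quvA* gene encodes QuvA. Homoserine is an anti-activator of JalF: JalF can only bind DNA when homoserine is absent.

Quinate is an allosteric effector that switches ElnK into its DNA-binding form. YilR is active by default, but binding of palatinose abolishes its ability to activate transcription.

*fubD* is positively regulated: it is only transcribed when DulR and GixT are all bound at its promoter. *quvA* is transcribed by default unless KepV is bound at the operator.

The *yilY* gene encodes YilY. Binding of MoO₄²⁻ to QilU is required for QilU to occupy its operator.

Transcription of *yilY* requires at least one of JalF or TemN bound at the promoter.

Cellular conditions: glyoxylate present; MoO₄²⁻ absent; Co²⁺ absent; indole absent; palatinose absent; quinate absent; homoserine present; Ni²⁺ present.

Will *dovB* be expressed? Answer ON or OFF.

ON

JovF is produced constitutively and is active.
Homoserine is present, so JalF is inactive.
Glyoxylate is present, so UlmD is active.
Ni²⁺ is present, so WexX is inactive.
With repressor UlmD bound, *temN* is not transcribed.
So TemN is not produced.
No activator is available at the *yilY* promoter, so *yilY* is not transcribed.
So YilY is not produced.
Required activator YilY is absent, so *orvU* is not transcribed.
So OrvU is not produced.
Co²⁺ is absent, so KepV is active.
With repressor KepV bound, *quvA* is not transcribed.
So QuvA is not produced.
Indole is absent, so FenD is inactive.
With no repressor bound, *irpB* is transcribed.
So IrpB is produced and active.
With repressor IrpB bound, *temF* is not transcribed.
So TemF is not produced.
Quinate is absent, so ElnK is inactive.
Palatinose is absent, so YilR is active.
Required activator ElnK is absent, so *dulR* is not transcribed.
So DulR is not produced.
MoO₄²⁻ is absent, so QilU is inactive.
With no repressor bound, *gixT* is transcribed.
So GixT is produced and active.
Required activator DulR is absent, so *fubD* is not transcribed.
So FubD is not produced.
Required activator TemF is absent, so *nerE* is not transcribed.
So NerE is not produced.
No repressor is bound and JovF is active, so *dovB* is transcribed.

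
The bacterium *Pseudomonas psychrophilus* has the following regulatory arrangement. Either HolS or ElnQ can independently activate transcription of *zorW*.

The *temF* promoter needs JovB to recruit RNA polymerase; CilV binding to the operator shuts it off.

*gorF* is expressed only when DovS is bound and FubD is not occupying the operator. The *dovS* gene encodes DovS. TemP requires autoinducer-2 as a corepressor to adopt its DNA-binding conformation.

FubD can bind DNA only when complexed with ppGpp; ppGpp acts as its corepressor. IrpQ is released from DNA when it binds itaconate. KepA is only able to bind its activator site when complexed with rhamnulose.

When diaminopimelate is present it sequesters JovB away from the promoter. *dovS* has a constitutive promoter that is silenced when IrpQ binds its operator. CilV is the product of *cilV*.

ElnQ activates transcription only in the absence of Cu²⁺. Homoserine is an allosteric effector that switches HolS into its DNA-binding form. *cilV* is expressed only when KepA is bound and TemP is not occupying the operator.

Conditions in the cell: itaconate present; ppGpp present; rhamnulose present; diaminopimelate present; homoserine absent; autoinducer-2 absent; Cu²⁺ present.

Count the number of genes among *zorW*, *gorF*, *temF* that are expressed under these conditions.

Homoserine is absent, so HolS is inactive.
Cu²⁺ is present, so ElnQ is inactive.
No activator is available at the *zorW* promoter, so *zorW* is not transcribed.
→ *zorW* is OFF.
Itaconate is present, so IrpQ is inactive.
With no repressor bound, *dovS* is transcribed.
So DovS is produced and active.
ppGpp is present, so FubD is active.
With repressor FubD bound, *gorF* is not transcribed.
→ *gorF* is OFF.
Autoinducer-2 is absent, so TemP is inactive.
Rhamnulose is present, so KepA is active.
No repressor is bound and KepA is active, so *cilV* is transcribed.
So CilV is produced and active.
Diaminopimelate is present, so JovB is inactive.
With repressor CilV bound, *temF* is not transcribed.
→ *temF* is OFF.
0 of the 3 genes are transcribed.

0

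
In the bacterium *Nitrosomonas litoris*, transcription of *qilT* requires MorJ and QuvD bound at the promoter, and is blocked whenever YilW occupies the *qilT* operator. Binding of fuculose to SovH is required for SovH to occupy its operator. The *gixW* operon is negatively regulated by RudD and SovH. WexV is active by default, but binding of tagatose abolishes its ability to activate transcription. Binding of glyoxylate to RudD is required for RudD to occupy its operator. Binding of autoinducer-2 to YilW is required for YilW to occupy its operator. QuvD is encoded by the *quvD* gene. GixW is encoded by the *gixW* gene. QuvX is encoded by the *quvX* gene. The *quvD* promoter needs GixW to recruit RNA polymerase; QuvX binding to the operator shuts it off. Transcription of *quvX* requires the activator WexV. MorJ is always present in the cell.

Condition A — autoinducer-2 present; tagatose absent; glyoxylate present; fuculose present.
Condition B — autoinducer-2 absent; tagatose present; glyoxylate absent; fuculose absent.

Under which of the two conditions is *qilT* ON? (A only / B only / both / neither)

Condition A:
MorJ is produced constitutively and is active.
Autoinducer-2 is present, so YilW is active.
Tagatose is absent, so WexV is active.
No repressor is bound and WexV is active, so *quvX* is transcribed.
So QuvX is produced and active.
Glyoxylate is present, so RudD is active.
Fuculose is present, so SovH is active.
With repressor RudD bound, *gixW* is not transcribed.
So GixW is not produced.
With repressor QuvX bound, *quvD* is not transcribed.
So QuvD is not produced.
With repressor YilW bound, *qilT* is not transcribed.
→ *qilT* is OFF in A.
Condition B:
MorJ is produced constitutively and is active.
Autoinducer-2 is absent, so YilW is inactive.
Tagatose is present, so WexV is inactive.
Required activator WexV is absent, so *quvX* is not transcribed.
So QuvX is not produced.
Glyoxylate is absent, so RudD is inactive.
Fuculose is absent, so SovH is inactive.
With no repressor bound, *gixW* is transcribed.
So GixW is produced and active.
No repressor is bound and GixW is active, so *quvD* is transcribed.
So QuvD is produced and active.
No repressor is bound and MorJ and QuvD are active, so *qilT* is transcribed.
→ *qilT* is ON in B.

B only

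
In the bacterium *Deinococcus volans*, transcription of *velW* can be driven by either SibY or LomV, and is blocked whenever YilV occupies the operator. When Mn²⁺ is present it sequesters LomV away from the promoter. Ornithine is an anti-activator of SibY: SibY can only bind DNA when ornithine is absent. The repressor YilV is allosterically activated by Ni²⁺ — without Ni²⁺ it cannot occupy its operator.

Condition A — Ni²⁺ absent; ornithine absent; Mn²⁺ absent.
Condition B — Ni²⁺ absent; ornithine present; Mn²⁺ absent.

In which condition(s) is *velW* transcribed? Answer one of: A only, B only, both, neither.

both

Condition A:
Ni²⁺ is absent, so YilV is inactive.
Ornithine is absent, so SibY is active.
Mn²⁺ is absent, so LomV is active.
Activator SibY is present, so *velW* is transcribed.
→ *velW* is ON in A.
Condition B:
Ni²⁺ is absent, so YilV is inactive.
Ornithine is present, so SibY is inactive.
Mn²⁺ is absent, so LomV is active.
Activator LomV is present, so *velW* is transcribed.
→ *velW* is ON in B.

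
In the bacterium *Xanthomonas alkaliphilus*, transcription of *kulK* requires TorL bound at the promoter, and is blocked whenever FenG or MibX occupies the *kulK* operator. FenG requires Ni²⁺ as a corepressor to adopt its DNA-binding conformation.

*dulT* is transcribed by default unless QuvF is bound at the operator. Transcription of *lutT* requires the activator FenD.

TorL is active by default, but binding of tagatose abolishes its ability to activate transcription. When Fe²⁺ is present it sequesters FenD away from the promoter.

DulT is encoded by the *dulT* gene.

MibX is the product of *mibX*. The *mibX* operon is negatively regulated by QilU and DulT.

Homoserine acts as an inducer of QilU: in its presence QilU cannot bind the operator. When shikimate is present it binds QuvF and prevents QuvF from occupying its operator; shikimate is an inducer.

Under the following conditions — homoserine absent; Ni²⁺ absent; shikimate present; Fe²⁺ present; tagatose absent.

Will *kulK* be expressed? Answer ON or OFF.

ON

Ni²⁺ is absent, so FenG is inactive.
Tagatose is absent, so TorL is active.
Homoserine is absent, so QilU is active.
Shikimate is present, so QuvF is inactive.
With no repressor bound, *dulT* is transcribed.
So DulT is produced and active.
With repressor QilU bound, *mibX* is not transcribed.
So MibX is not produced.
No repressor is bound and TorL is active, so *kulK* is transcribed.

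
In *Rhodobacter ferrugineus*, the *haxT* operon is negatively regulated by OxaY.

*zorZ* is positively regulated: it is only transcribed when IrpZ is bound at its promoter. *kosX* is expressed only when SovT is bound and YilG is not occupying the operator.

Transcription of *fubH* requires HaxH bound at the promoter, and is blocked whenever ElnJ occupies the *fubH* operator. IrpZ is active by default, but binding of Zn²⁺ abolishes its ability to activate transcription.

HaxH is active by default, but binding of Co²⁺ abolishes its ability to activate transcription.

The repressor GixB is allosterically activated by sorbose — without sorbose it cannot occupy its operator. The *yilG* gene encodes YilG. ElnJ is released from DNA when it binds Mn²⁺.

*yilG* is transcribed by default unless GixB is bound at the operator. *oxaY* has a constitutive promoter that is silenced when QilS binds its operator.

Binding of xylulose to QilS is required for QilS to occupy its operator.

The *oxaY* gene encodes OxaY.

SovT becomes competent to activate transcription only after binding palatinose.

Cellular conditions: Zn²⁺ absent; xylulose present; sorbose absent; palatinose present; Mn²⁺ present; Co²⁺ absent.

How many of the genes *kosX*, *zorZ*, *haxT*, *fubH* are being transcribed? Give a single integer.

3

Sorbose is absent, so GixB is inactive.
With no repressor bound, *yilG* is transcribed.
So YilG is produced and active.
Palatinose is present, so SovT is active.
With repressor YilG bound, *kosX* is not transcribed.
→ *kosX* is OFF.
Zn²⁺ is absent, so IrpZ is active.
No repressor is bound and IrpZ is active, so *zorZ* is transcribed.
→ *zorZ* is ON.
Xylulose is present, so QilS is active.
With repressor QilS bound, *oxaY* is not transcribed.
So OxaY is not produced.
With no repressor bound, *haxT* is transcribed.
→ *haxT* is ON.
Mn²⁺ is present, so ElnJ is inactive.
Co²⁺ is absent, so HaxH is active.
No repressor is bound and HaxH is active, so *fubH* is transcribed.
→ *fubH* is ON.
3 of the 4 genes are transcribed.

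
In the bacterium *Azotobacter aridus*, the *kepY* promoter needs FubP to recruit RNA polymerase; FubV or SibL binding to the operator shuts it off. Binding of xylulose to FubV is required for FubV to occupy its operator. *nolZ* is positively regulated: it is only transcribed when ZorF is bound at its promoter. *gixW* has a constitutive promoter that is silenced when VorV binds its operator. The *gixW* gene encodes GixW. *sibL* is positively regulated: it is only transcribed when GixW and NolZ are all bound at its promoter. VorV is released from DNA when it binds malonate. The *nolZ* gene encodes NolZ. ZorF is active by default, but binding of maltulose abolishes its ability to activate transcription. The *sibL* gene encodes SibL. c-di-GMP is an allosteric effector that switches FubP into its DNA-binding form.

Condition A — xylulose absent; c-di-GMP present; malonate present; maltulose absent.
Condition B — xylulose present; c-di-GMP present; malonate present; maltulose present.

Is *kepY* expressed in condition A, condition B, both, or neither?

Condition A:
Xylulose is absent, so FubV is inactive.
c-di-GMP is present, so FubP is active.
Malonate is present, so VorV is inactive.
With no repressor bound, *gixW* is transcribed.
So GixW is produced and active.
Maltulose is absent, so ZorF is active.
No repressor is bound and ZorF is active, so *nolZ* is transcribed.
So NolZ is produced and active.
No repressor is bound and GixW and NolZ are active, so *sibL* is transcribed.
So SibL is produced and active.
With repressor SibL bound, *kepY* is not transcribed.
→ *kepY* is OFF in A.
Condition B:
Xylulose is present, so FubV is active.
c-di-GMP is present, so FubP is active.
Malonate is present, so VorV is inactive.
With no repressor bound, *gixW* is transcribed.
So GixW is produced and active.
Maltulose is present, so ZorF is inactive.
Required activator ZorF is absent, so *nolZ* is not transcribed.
So NolZ is not produced.
Required activator NolZ is absent, so *sibL* is not transcribed.
So SibL is not produced.
With repressor FubV bound, *kepY* is not transcribed.
→ *kepY* is OFF in B.

neither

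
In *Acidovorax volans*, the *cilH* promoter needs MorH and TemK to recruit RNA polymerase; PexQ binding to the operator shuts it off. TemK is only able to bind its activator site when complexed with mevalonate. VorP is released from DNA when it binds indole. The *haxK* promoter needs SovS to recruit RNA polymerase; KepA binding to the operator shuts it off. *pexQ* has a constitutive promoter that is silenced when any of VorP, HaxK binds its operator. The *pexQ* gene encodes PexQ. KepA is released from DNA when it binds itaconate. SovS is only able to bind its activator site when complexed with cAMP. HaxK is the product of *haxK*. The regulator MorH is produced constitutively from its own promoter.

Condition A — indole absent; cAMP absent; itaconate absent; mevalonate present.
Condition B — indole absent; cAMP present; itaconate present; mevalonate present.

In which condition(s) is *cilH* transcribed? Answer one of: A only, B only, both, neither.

both

Condition A:
MorH is produced constitutively and is active.
Indole is absent, so VorP is active.
cAMP is absent, so SovS is inactive.
Itaconate is absent, so KepA is active.
With repressor KepA bound, *haxK* is not transcribed.
So HaxK is not produced.
With repressor VorP bound, *pexQ* is not transcribed.
So PexQ is not produced.
Mevalonate is present, so TemK is active.
No repressor is bound and MorH and TemK are active, so *cilH* is transcribed.
→ *cilH* is ON in A.
Condition B:
MorH is produced constitutively and is active.
Indole is absent, so VorP is active.
cAMP is present, so SovS is active.
Itaconate is present, so KepA is inactive.
No repressor is bound and SovS is active, so *haxK* is transcribed.
So HaxK is produced and active.
With repressor VorP bound, *pexQ* is not transcribed.
So PexQ is not produced.
Mevalonate is present, so TemK is active.
No repressor is bound and MorH and TemK are active, so *cilH* is transcribed.
→ *cilH* is ON in B.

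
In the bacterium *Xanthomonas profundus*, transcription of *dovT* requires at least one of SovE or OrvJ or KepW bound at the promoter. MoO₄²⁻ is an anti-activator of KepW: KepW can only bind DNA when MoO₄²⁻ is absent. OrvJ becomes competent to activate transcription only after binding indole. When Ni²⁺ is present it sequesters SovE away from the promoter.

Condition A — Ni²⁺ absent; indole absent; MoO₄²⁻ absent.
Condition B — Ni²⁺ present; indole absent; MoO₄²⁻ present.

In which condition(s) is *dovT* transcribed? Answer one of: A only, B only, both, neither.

Condition A:
Ni²⁺ is absent, so SovE is active.
Indole is absent, so OrvJ is inactive.
MoO₄²⁻ is absent, so KepW is active.
Activator SovE is present, so *dovT* is transcribed.
→ *dovT* is ON in A.
Condition B:
Ni²⁺ is present, so SovE is inactive.
Indole is absent, so OrvJ is inactive.
MoO₄²⁻ is present, so KepW is inactive.
No activator is available at the *dovT* promoter, so *dovT* is not transcribed.
→ *dovT* is OFF in B.

A only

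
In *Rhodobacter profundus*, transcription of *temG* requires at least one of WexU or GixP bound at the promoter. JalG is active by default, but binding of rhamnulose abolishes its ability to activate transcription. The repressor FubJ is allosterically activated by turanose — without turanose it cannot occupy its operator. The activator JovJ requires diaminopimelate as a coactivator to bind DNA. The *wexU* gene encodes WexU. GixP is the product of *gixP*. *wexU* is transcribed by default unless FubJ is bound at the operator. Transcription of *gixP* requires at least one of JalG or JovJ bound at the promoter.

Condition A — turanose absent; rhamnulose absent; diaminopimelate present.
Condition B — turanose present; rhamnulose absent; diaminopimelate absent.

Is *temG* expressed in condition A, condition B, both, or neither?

both

Condition A:
Turanose is absent, so FubJ is inactive.
With no repressor bound, *wexU* is transcribed.
So WexU is produced and active.
Rhamnulose is absent, so JalG is active.
Diaminopimelate is present, so JovJ is active.
Activator JalG is present, so *gixP* is transcribed.
So GixP is produced and active.
Activator WexU is present, so *temG* is transcribed.
→ *temG* is ON in A.
Condition B:
Turanose is present, so FubJ is active.
With repressor FubJ bound, *wexU* is not transcribed.
So WexU is not produced.
Rhamnulose is absent, so JalG is active.
Diaminopimelate is absent, so JovJ is inactive.
Activator JalG is present, so *gixP* is transcribed.
So GixP is produced and active.
Activator GixP is present, so *temG* is transcribed.
→ *temG* is ON in B.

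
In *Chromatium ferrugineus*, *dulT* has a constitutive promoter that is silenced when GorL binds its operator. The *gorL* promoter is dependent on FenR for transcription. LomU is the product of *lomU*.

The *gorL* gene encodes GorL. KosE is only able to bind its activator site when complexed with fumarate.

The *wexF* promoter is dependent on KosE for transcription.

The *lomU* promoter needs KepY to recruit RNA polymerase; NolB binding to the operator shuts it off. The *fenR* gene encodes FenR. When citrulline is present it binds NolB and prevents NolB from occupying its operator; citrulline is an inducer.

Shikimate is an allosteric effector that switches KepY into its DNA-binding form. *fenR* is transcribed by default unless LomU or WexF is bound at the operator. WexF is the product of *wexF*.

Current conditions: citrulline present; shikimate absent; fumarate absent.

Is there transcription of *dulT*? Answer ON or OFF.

OFF

Citrulline is present, so NolB is inactive.
Shikimate is absent, so KepY is inactive.
Required activator KepY is absent, so *lomU* is not transcribed.
So LomU is not produced.
Fumarate is absent, so KosE is inactive.
Required activator KosE is absent, so *wexF* is not transcribed.
So WexF is not produced.
With no repressor bound, *fenR* is transcribed.
So FenR is produced and active.
No repressor is bound and FenR is active, so *gorL* is transcribed.
So GorL is produced and active.
With repressor GorL bound, *dulT* is not transcribed.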